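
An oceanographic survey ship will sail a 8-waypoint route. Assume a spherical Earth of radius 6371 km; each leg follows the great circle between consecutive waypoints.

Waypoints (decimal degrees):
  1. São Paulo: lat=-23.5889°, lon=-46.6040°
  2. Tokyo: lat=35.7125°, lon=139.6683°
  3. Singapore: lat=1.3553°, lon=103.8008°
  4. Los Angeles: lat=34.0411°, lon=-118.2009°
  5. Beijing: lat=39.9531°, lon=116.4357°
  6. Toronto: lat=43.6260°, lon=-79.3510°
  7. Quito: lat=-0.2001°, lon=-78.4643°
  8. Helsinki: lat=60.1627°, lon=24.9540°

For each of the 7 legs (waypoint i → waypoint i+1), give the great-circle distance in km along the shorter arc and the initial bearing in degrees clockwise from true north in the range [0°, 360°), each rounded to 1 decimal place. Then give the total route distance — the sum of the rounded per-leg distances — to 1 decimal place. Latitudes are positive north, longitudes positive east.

Leg 1: φ1=-0.4117040, φ2=0.6233007, Δφ=1.0350047, Δλ=3.2510649 rad; a=sin²(Δφ/2)+cosφ1·cosφ2·sin²(Δλ/2)=0.9866212463; c=2·atan2(√a, √(1-a))=2.909740574; dist=6371·c=18537.957 ≈ 18538.0 km; running total=18538.0 km
Leg 1 bearing: y=sinΔλ·cosφ2=-0.08870927, x=cosφ1·sinφ2-sinφ1·cosφ2·cosΔλ=0.21196631; θ=atan2(y, x)=-22.7096° <0 so +360° → 337.2904° ≈ 337.3°
Leg 2: φ1=0.6233007, φ2=0.0236544, Δφ=-0.5996463, Δλ=-0.6260060 rad; a=sin²(Δφ/2)+cosφ1·cosφ2·sin²(Δλ/2)=0.1641947687; c=2·atan2(√a, √(1-a))=0.834416031; dist=6371·c=5316.065 ≈ 5316.1 km; running total=23854.1 km
Leg 2 bearing: y=sinΔλ·cosφ2=-0.58574887, x=cosφ1·sinφ2-sinφ1·cosφ2·cosΔλ=-0.45369334; θ=atan2(y, x)=-127.7597° <0 so +360° → 232.2403° ≈ 232.2°
Leg 3: φ1=0.0236544, φ2=0.5941293, Δφ=0.5704748, Δλ=-3.8746606 rad; a=sin²(Δφ/2)+cosφ1·cosφ2·sin²(Δλ/2)=0.8011838913; c=2·atan2(√a, √(1-a))=2.217260461; dist=6371·c=14126.166 ≈ 14126.2 km; running total=37980.3 km
Leg 3 bearing: y=sinΔλ·cosφ2=0.55448414, x=cosφ1·sinφ2-sinφ1·cosφ2·cosΔλ=0.57419543; θ=atan2(y, x)=43.9995° ≈ 44.0°
Leg 4: φ1=0.5941293, φ2=0.6973131, Δφ=0.1031839, Δλ=4.0951812 rad; a=sin²(Δφ/2)+cosφ1·cosφ2·sin²(Δλ/2)=0.5040799434; c=2·atan2(√a, √(1-a))=1.578956304; dist=6371·c=10059.531 ≈ 10059.5 km; running total=48039.8 km
Leg 4 bearing: y=sinΔλ·cosφ2=-0.62513633, x=cosφ1·sinφ2-sinφ1·cosφ2·cosΔλ=0.78047292; θ=atan2(y, x)=-38.6937° <0 so +360° → 321.3063° ≈ 321.3°
Leg 5: φ1=0.6973131, φ2=0.7614173, Δφ=0.0641042, Δλ=-3.4171225 rad; a=sin²(Δφ/2)+cosφ1·cosφ2·sin²(Δλ/2)=0.5454508363; c=2·atan2(√a, √(1-a))=1.661823656; dist=6371·c=10587.479 ≈ 10587.5 km; running total=58627.3 km
Leg 5 bearing: y=sinΔλ·cosφ2=0.19693078, x=cosφ1·sinφ2-sinφ1·cosφ2·cosΔλ=0.97619422; θ=atan2(y, x)=11.4054° ≈ 11.4°
Leg 6: φ1=0.7614173, φ2=-0.0034924, Δφ=-0.7649097, Δλ=0.0154758 rad; a=sin²(Δφ/2)+cosφ1·cosφ2·sin²(Δλ/2)=0.1393209099; c=2·atan2(√a, √(1-a))=0.765034910; dist=6371·c=4874.037 ≈ 4874.0 km; running total=63501.3 km
Leg 6 bearing: y=sinΔλ·cosφ2=0.01547512, x=cosφ1·sinφ2-sinφ1·cosφ2·cosΔλ=-0.69238927; θ=atan2(y, x)=178.7196° ≈ 178.7°
Leg 7: φ1=-0.0034924, φ2=1.0500372, Δφ=1.0535296, Δλ=1.8049898 rad; a=sin²(Δφ/2)+cosφ1·cosφ2·sin²(Δλ/2)=0.5592434473; c=2·atan2(√a, √(1-a))=1.689562230; dist=6371·c=10764.201 ≈ 10764.2 km; running total=74265.5 km
Leg 7 bearing: y=sinΔλ·cosφ2=0.48395687, x=cosφ1·sinφ2-sinφ1·cosφ2·cosΔλ=0.86703322; θ=atan2(y, x)=29.1692° ≈ 29.2°

Leg 1: dist=18538.0 km, bearing=337.3°
Leg 2: dist=5316.1 km, bearing=232.2°
Leg 3: dist=14126.2 km, bearing=44.0°
Leg 4: dist=10059.5 km, bearing=321.3°
Leg 5: dist=10587.5 km, bearing=11.4°
Leg 6: dist=4874.0 km, bearing=178.7°
Leg 7: dist=10764.2 km, bearing=29.2°
Total: 74265.5 km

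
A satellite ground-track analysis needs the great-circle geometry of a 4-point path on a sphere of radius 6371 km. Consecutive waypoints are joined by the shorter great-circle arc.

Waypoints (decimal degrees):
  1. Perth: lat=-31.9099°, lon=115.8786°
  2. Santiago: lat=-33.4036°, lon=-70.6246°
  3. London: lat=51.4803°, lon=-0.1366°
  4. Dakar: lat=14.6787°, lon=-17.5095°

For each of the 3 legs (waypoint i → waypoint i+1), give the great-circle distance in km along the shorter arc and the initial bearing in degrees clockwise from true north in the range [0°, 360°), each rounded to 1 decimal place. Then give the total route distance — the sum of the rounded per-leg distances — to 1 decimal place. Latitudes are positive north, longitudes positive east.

Leg 1: dist=12720.6 km, bearing=174.0°
Leg 2: dist=11664.0 km, bearing=37.4°
Leg 3: dist=4376.1 km, bearing=207.1°
Total: 28760.7 km

Leg 1: φ1=-0.5569328, φ2=-0.5830028, Δφ=-0.0260700, Δλ=-3.2550949 rad; a=sin²(Δφ/2)+cosφ1·cosφ2·sin²(Δλ/2)=0.7065465858; c=2·atan2(√a, √(1-a))=1.996644302; dist=6371·c=12720.621 ≈ 12720.6 km; running total=12720.6 km
Leg 1 bearing: y=sinΔλ·cosφ2=0.09454987, x=cosφ1·sinφ2-sinφ1·cosφ2·cosΔλ=-0.90576727; θ=atan2(y, x)=174.0407° ≈ 174.0°
Leg 2: φ1=-0.5830028, φ2=0.8985007, Δφ=1.4815035, Δλ=1.2302477 rad; a=sin²(Δφ/2)+cosφ1·cosφ2·sin²(Δλ/2)=0.6285411911; c=2·atan2(√a, √(1-a))=1.830798221; dist=6371·c=11664.015 ≈ 11664.0 km; running total=24384.6 km
Leg 2 bearing: y=sinΔλ·cosφ2=0.58701819, x=cosφ1·sinφ2-sinφ1·cosφ2·cosΔλ=0.76767070; θ=atan2(y, x)=37.4042° ≈ 37.4°
Leg 3: φ1=0.8985007, φ2=0.2561916, Δφ=-0.6423091, Δλ=-0.3032143 rad; a=sin²(Δφ/2)+cosφ1·cosφ2·sin²(Δλ/2)=0.1133842282; c=2·atan2(√a, √(1-a))=0.686874812; dist=6371·c=4376.079 ≈ 4376.1 km; running total=28760.7 km
Leg 3 bearing: y=sinΔλ·cosφ2=-0.28884406, x=cosφ1·sinφ2-sinφ1·cosφ2·cosΔλ=-0.56451934; θ=atan2(y, x)=-152.9028° <0 so +360° → 207.0972° ≈ 207.1°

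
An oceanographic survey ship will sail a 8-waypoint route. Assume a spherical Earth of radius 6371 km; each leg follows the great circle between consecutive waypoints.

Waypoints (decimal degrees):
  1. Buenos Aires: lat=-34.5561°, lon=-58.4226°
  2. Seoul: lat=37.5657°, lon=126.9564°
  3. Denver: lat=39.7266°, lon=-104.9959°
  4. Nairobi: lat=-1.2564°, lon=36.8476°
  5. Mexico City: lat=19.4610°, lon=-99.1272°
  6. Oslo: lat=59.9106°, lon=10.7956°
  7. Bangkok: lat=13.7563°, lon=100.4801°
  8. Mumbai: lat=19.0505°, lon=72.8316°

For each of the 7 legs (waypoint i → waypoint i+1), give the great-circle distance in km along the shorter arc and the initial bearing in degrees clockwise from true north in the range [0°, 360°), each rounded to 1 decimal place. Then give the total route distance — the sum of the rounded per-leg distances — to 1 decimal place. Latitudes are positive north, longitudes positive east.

Leg 1: φ1=-0.6031177, φ2=0.6556452, Δφ=1.2587629, Δλ=3.2354739 rad; a=sin²(Δφ/2)+cosφ1·cosφ2·sin²(Δλ/2)=0.9978730208; c=2·atan2(√a, √(1-a))=3.049321555; dist=6371·c=19427.228 ≈ 19427.2 km; running total=19427.2 km
Leg 1 bearing: y=sinΔλ·cosφ2=-0.07430616, x=cosφ1·sinφ2-sinφ1·cosφ2·cosΔλ=0.05448316; θ=atan2(y, x)=-53.7502° <0 so +360° → 306.2498° ≈ 306.2°
Leg 2: φ1=0.6556452, φ2=0.6933600, Δφ=0.0377148, Δλ=-4.0483313 rad; a=sin²(Δφ/2)+cosφ1·cosφ2·sin²(Δλ/2)=0.4930358164; c=2·atan2(√a, √(1-a))=1.556867509; dist=6371·c=9918.803 ≈ 9918.8 km; running total=29346.0 km
Leg 2 bearing: y=sinΔλ·cosφ2=0.60566696, x=cosφ1·sinφ2-sinφ1·cosφ2·cosΔλ=0.79559634; θ=atan2(y, x)=37.2811° ≈ 37.3°
Leg 3: φ1=0.6933600, φ2=-0.0219283, Δφ=-0.7152883, Δλ=2.4756361 rad; a=sin²(Δφ/2)+cosφ1·cosφ2·sin²(Δλ/2)=0.8093170857; c=2·atan2(√a, √(1-a))=2.237799433; dist=6371·c=14257.020 ≈ 14257.0 km; running total=43603.0 km
Leg 3 bearing: y=sinΔλ·cosφ2=0.61766305, x=cosφ1·sinφ2-sinφ1·cosφ2·cosΔλ=0.48557607; θ=atan2(y, x)=51.8273° ≈ 51.8°
Leg 4: φ1=-0.0219283, φ2=0.3396585, Δφ=0.3615868, Δλ=-2.3732080 rad; a=sin²(Δφ/2)+cosφ1·cosφ2·sin²(Δλ/2)=0.8425484335; c=2·atan2(√a, √(1-a))=2.325532994; dist=6371·c=14815.971 ≈ 14816.0 km; running total=58419.0 km
Leg 4 bearing: y=sinΔλ·cosφ2=-0.65526973, x=cosφ1·sinφ2-sinφ1·cosφ2·cosΔλ=0.31821983; θ=atan2(y, x)=-64.0973° <0 so +360° → 295.9027° ≈ 295.9°
Leg 5: φ1=0.3396585, φ2=1.0456372, Δφ=0.7059787, Δλ=1.9185148 rad; a=sin²(Δφ/2)+cosφ1·cosφ2·sin²(Δλ/2)=0.4364038534; c=2·atan2(√a, √(1-a))=1.443258562; dist=6371·c=9195.000 ≈ 9195.0 km; running total=67614.0 km
Leg 5 bearing: y=sinΔλ·cosφ2=0.47134614, x=cosφ1·sinφ2-sinφ1·cosφ2·cosΔλ=0.87272844; θ=atan2(y, x)=28.3727° ≈ 28.4°
Leg 6: φ1=1.0456372, φ2=0.2400927, Δφ=-0.8055445, Δλ=1.5652898 rad; a=sin²(Δφ/2)+cosφ1·cosφ2·sin²(Δλ/2)=0.3957848797; c=2·atan2(√a, √(1-a))=1.360826652; dist=6371·c=8669.827 ≈ 8669.8 km; running total=76283.8 km
Leg 6 bearing: y=sinΔλ·cosφ2=0.97130120, x=cosφ1·sinφ2-sinφ1·cosφ2·cosΔλ=0.11458974; θ=atan2(y, x)=83.2716° ≈ 83.3°
Leg 7: φ1=0.2400927, φ2=0.3324939, Δφ=0.0924012, Δλ=-0.4825574 rad; a=sin²(Δφ/2)+cosφ1·cosφ2·sin²(Δλ/2)=0.0545524356; c=2·atan2(√a, √(1-a))=0.471484208; dist=6371·c=3003.826 ≈ 3003.8 km; running total=79287.6 km
Leg 7 bearing: y=sinΔλ·cosφ2=-0.43863081, x=cosφ1·sinφ2-sinφ1·cosφ2·cosΔλ=0.11793593; θ=atan2(y, x)=-74.9506° <0 so +360° → 285.0494° ≈ 285.0°

Leg 1: dist=19427.2 km, bearing=306.2°
Leg 2: dist=9918.8 km, bearing=37.3°
Leg 3: dist=14257.0 km, bearing=51.8°
Leg 4: dist=14816.0 km, bearing=295.9°
Leg 5: dist=9195.0 km, bearing=28.4°
Leg 6: dist=8669.8 km, bearing=83.3°
Leg 7: dist=3003.8 km, bearing=285.0°
Total: 79287.6 km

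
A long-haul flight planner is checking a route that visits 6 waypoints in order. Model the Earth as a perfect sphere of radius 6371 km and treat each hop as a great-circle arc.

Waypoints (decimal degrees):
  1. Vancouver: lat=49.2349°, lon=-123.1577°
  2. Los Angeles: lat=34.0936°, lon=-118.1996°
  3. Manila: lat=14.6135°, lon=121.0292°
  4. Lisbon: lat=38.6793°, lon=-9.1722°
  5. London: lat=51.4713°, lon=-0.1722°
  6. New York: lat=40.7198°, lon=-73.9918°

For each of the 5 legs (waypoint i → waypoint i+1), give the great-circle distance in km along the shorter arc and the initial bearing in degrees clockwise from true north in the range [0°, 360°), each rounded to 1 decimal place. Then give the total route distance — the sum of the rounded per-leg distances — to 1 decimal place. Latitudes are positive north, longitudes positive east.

Leg 1: dist=1732.3 km, bearing=164.5°
Leg 2: dist=11739.7 km, bearing=300.3°
Leg 3: dist=12149.6 km, bearing=320.8°
Leg 4: dist=1585.5 km, bearing=23.3°
Leg 5: dist=5567.1 km, bearing=288.3°
Total: 32774.2 km

Leg 1: φ1=0.8593111, φ2=0.5950456, Δφ=-0.2642655, Δλ=0.0865352 rad; a=sin²(Δφ/2)+cosφ1·cosφ2·sin²(Δλ/2)=0.0183693601; c=2·atan2(√a, √(1-a))=0.271904050; dist=6371·c=1732.301 ≈ 1732.3 km; running total=1732.3 km
Leg 1 bearing: y=sinΔλ·cosφ2=0.07157236, x=cosφ1·sinφ2-sinφ1·cosφ2·cosΔλ=-0.25885344; θ=atan2(y, x)=164.5440° ≈ 164.5°
Leg 2: φ1=0.5950456, φ2=0.2550537, Δφ=-0.3399919, Δλ=4.1753302 rad; a=sin²(Δφ/2)+cosφ1·cosφ2·sin²(Δλ/2)=0.6342731958; c=2·atan2(√a, √(1-a))=1.842680000; dist=6371·c=11739.714 ≈ 11739.7 km; running total=13472.0 km
Leg 2 bearing: y=sinΔλ·cosφ2=-0.83142128, x=cosφ1·sinφ2-sinφ1·cosφ2·cosΔλ=0.48643755; θ=atan2(y, x)=-59.6695° <0 so +360° → 300.3305° ≈ 300.3°
Leg 3: φ1=0.2550537, φ2=0.6750811, Δφ=0.4200274, Δλ=-2.2724431 rad; a=sin²(Δφ/2)+cosφ1·cosφ2·sin²(Δλ/2)=0.6649590428; c=2·atan2(√a, √(1-a))=1.907013128; dist=6371·c=12149.581 ≈ 12149.6 km; running total=25621.6 km
Leg 3 bearing: y=sinΔλ·cosφ2=-0.59624983, x=cosφ1·sinφ2-sinφ1·cosφ2·cosΔλ=0.73187444; θ=atan2(y, x)=-39.1693° <0 so +360° → 320.8307° ≈ 320.8°
Leg 4: φ1=0.6750811, φ2=0.8983437, Δφ=0.2232625, Δλ=0.1570796 rad; a=sin²(Δφ/2)+cosφ1·cosφ2·sin²(Δλ/2)=0.0154032923; c=2·atan2(√a, √(1-a))=0.248861694; dist=6371·c=1585.498 ≈ 1585.5 km; running total=27207.1 km
Leg 4 bearing: y=sinΔλ·cosφ2=0.09744406, x=cosφ1·sinφ2-sinφ1·cosφ2·cosΔλ=0.22620517; θ=atan2(y, x)=23.3053° ≈ 23.3°
Leg 5: φ1=0.8983437, φ2=0.7106946, Δφ=-0.1876491, Δλ=-1.2883951 rad; a=sin²(Δφ/2)+cosφ1·cosφ2·sin²(Δλ/2)=0.1790512699; c=2·atan2(√a, √(1-a))=0.873826068; dist=6371·c=5567.146 ≈ 5567.1 km; running total=32774.2 km
Leg 5 bearing: y=sinΔλ·cosφ2=-0.72788746, x=cosφ1·sinφ2-sinφ1·cosφ2·cosΔλ=0.24113791; θ=atan2(y, x)=-71.6708° <0 so +360° → 288.3292° ≈ 288.3°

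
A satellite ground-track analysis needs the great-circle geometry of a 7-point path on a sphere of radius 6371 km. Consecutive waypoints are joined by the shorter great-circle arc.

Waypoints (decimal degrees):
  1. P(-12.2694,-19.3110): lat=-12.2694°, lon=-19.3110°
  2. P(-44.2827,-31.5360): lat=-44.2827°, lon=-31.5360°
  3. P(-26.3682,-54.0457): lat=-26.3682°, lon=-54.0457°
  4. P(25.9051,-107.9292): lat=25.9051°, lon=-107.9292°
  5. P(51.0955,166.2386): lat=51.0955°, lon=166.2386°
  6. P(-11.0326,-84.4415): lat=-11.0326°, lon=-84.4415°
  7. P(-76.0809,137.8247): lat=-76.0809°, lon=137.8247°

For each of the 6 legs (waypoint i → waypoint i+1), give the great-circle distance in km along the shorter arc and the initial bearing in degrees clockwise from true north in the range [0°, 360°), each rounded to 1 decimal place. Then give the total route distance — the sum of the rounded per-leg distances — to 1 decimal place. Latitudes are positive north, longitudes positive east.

Leg 1: φ1=-0.2141414, φ2=-0.7728789, Δφ=-0.5587375, Δλ=-0.2133665 rad; a=sin²(Δφ/2)+cosφ1·cosφ2·sin²(Δλ/2)=0.0839691284; c=2·atan2(√a, √(1-a))=0.587981963; dist=6371·c=3746.033 ≈ 3746.0 km; running total=3746.0 km
Leg 1 bearing: y=sinΔλ·cosφ2=-0.15159348, x=cosφ1·sinφ2-sinφ1·cosφ2·cosΔλ=-0.53356600; θ=atan2(y, x)=-164.1394° <0 so +360° → 195.8606° ≈ 195.9°
Leg 2: φ1=-0.7728789, φ2=-0.4602119, Δφ=0.3126670, Δλ=-0.3928684 rad; a=sin²(Δφ/2)+cosφ1·cosφ2·sin²(Δλ/2)=0.0486750758; c=2·atan2(√a, √(1-a))=0.444908965; dist=6371·c=2834.515 ≈ 2834.5 km; running total=6580.5 km
Leg 2 bearing: y=sinΔλ·cosφ2=-0.34300857, x=cosφ1·sinφ2-sinφ1·cosφ2·cosΔλ=0.25993917; θ=atan2(y, x)=-52.8444° <0 so +360° → 307.1556° ≈ 307.2°
Leg 3: φ1=-0.4602119, φ2=0.4521293, Δφ=0.9123412, Δλ=-0.9404445 rad; a=sin²(Δφ/2)+cosφ1·cosφ2·sin²(Δλ/2)=0.3594982031; c=2·atan2(√a, √(1-a))=1.285956648; dist=6371·c=8192.830 ≈ 8192.8 km; running total=14773.3 km
Leg 3 bearing: y=sinΔλ·cosφ2=-0.72664951, x=cosφ1·sinφ2-sinφ1·cosφ2·cosΔλ=0.62691105; θ=atan2(y, x)=-49.2143° <0 so +360° → 310.7857° ≈ 310.8°
Leg 4: φ1=0.4521293, φ2=0.8917847, Δφ=0.4396554, Δλ=4.7851308 rad; a=sin²(Δφ/2)+cosφ1·cosφ2·sin²(Δλ/2)=0.3094820889; c=2·atan2(√a, √(1-a))=1.179879948; dist=6371·c=7517.015 ≈ 7517.0 km; running total=22290.3 km
Leg 4 bearing: y=sinΔλ·cosφ2=-0.62636336, x=cosφ1·sinφ2-sinφ1·cosφ2·cosΔλ=0.68005930; θ=atan2(y, x)=-42.6464° <0 so +360° → 317.3536° ≈ 317.4°
Leg 5: φ1=0.8917847, φ2=-0.1925552, Δφ=-1.0843399, Δλ=-4.3751931 rad; a=sin²(Δφ/2)+cosφ1·cosφ2·sin²(Δλ/2)=0.6764289227; c=2·atan2(√a, √(1-a))=1.931419986; dist=6371·c=12305.077 ≈ 12305.1 km; running total=34595.4 km
Leg 5 bearing: y=sinΔλ·cosφ2=0.92624533, x=cosφ1·sinφ2-sinφ1·cosφ2·cosΔλ=0.13251768; θ=atan2(y, x)=81.8580° ≈ 81.9°
Leg 6: φ1=-0.1925552, φ2=-1.3278622, Δφ=-1.1353070, Δλ=3.8792770 rad; a=sin²(Δφ/2)+cosφ1·cosφ2·sin²(Δλ/2)=0.4944883530; c=2·atan2(√a, √(1-a))=1.559772810; dist=6371·c=9937.313 ≈ 9937.3 km; running total=44532.7 km
Leg 6 bearing: y=sinΔλ·cosφ2=-0.16178927, x=cosφ1·sinφ2-sinφ1·cosφ2·cosΔλ=-0.98676376; θ=atan2(y, x)=-170.6887° <0 so +360° → 189.3113° ≈ 189.3°

Leg 1: dist=3746.0 km, bearing=195.9°
Leg 2: dist=2834.5 km, bearing=307.2°
Leg 3: dist=8192.8 km, bearing=310.8°
Leg 4: dist=7517.0 km, bearing=317.4°
Leg 5: dist=12305.1 km, bearing=81.9°
Leg 6: dist=9937.3 km, bearing=189.3°
Total: 44532.7 km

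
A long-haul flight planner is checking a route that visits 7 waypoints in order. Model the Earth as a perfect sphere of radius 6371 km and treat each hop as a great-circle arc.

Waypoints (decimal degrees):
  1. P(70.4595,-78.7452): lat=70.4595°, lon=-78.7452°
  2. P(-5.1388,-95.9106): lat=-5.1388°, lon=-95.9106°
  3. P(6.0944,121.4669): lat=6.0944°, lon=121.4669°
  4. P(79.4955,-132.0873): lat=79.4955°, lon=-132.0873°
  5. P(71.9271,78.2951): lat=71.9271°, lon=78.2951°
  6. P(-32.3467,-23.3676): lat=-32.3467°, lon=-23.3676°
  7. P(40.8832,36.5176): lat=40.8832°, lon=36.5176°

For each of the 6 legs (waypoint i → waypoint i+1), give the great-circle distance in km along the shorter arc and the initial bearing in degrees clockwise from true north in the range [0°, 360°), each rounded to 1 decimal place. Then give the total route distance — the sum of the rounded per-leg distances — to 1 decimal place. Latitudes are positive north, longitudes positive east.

Leg 1: dist=8503.6 km, bearing=197.6°
Leg 2: dist=15878.3 km, bearing=273.3°
Leg 3: dist=9669.3 km, bearing=10.1°
Leg 4: dist=3072.6 km, bearing=340.2°
Leg 5: dist=13806.9 km, bearing=269.7°
Leg 6: dist=10196.9 km, bearing=40.9°
Total: 61127.6 km

Leg 1: φ1=1.2297503, φ2=-0.0896890, Δφ=-1.3194392, Δλ=-0.2995927 rad; a=sin²(Δφ/2)+cosφ1·cosφ2·sin²(Δλ/2)=0.3830600033; c=2·atan2(√a, √(1-a))=1.334729874; dist=6371·c=8503.564 ≈ 8503.6 km; running total=8503.6 km
Leg 1 bearing: y=sinΔλ·cosφ2=-0.29394488, x=cosφ1·sinφ2-sinφ1·cosφ2·cosΔλ=-0.92676672; θ=atan2(y, x)=-162.4024° <0 so +360° → 197.5976° ≈ 197.6°
Leg 2: φ1=-0.0896890, φ2=0.1063673, Δφ=0.1960563, Δλ=3.7939531 rad; a=sin²(Δφ/2)+cosφ1·cosφ2·sin²(Δλ/2)=0.8982476236; c=2·atan2(√a, √(1-a))=2.492272829; dist=6371·c=15878.270 ≈ 15878.3 km; running total=24381.9 km
Leg 2 bearing: y=sinΔλ·cosφ2=-0.60363290, x=cosφ1·sinφ2-sinφ1·cosφ2·cosΔλ=0.03496632; θ=atan2(y, x)=-86.6848° <0 so +360° → 273.3152° ≈ 273.3°
Leg 3: φ1=0.1063673, φ2=1.3874582, Δφ=1.2810909, Δλ=-4.4253556 rad; a=sin²(Δφ/2)+cosφ1·cosφ2·sin²(Δλ/2)=0.4734674684; c=2·atan2(√a, √(1-a))=1.517706328; dist=6371·c=9669.307 ≈ 9669.3 km; running total=34051.2 km
Leg 3 bearing: y=sinΔλ·cosφ2=0.17485397, x=cosφ1·sinφ2-sinφ1·cosφ2·cosΔλ=0.98316336; θ=atan2(y, x)=10.0845° ≈ 10.1°
Leg 4: φ1=1.3874582, φ2=1.2553647, Δφ=-0.1320935, Δλ=3.6718656 rad; a=sin²(Δφ/2)+cosφ1·cosφ2·sin²(Δλ/2)=0.0570305356; c=2·atan2(√a, √(1-a))=0.482281796; dist=6371·c=3072.617 ≈ 3072.6 km; running total=37123.8 km
Leg 4 bearing: y=sinΔλ·cosφ2=-0.15690304, x=cosφ1·sinφ2-sinφ1·cosφ2·cosΔλ=0.43645578; θ=atan2(y, x)=-19.7732° <0 so +360° → 340.2268° ≈ 340.2°
Leg 5: φ1=1.2553647, φ2=-0.5645564, Δφ=-1.8199211, Δλ=-1.7743488 rad; a=sin²(Δφ/2)+cosφ1·cosφ2·sin²(Δλ/2)=0.7808122652; c=2·atan2(√a, √(1-a))=2.167144256; dist=6371·c=13806.876 ≈ 13806.9 km; running total=50930.7 km
Leg 5 bearing: y=sinΔλ·cosφ2=-0.82738426, x=cosφ1·sinφ2-sinφ1·cosφ2·cosΔλ=-0.00362863; θ=atan2(y, x)=-90.2513° <0 so +360° → 269.7487° ≈ 269.7°
Leg 6: φ1=-0.5645564, φ2=0.7135464, Δφ=1.2781029, Δλ=1.0451939 rad; a=sin²(Δφ/2)+cosφ1·cosφ2·sin²(Δλ/2)=0.5148617823; c=2·atan2(√a, √(1-a))=1.600524270; dist=6371·c=10196.940 ≈ 10196.9 km; running total=61127.6 km
Leg 6 bearing: y=sinΔλ·cosφ2=0.65399580, x=cosφ1·sinφ2-sinφ1·cosφ2·cosΔλ=0.75591402; θ=atan2(y, x)=40.8654° ≈ 40.9°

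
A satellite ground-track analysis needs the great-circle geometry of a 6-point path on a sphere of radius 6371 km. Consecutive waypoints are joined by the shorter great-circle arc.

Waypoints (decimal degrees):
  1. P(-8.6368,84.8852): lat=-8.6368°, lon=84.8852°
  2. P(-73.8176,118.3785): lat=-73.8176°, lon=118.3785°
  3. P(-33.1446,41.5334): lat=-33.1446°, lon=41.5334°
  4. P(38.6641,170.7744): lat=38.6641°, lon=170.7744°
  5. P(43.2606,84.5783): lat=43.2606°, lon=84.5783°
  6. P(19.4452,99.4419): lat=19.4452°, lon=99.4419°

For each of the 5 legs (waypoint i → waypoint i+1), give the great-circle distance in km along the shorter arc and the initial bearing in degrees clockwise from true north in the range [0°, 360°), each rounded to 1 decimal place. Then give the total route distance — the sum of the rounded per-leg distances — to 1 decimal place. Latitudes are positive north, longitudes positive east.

Leg 1: dist=7565.4 km, bearing=170.5°
Leg 2: dist=6079.7 km, bearing=272.2°
Leg 3: dist=15460.4 km, bearing=67.3°
Leg 4: dist=6920.0 km, bearing=304.8°
Leg 5: dist=2990.1 km, bearing=147.7°
Total: 39015.6 km

Leg 1: φ1=-0.1507406, φ2=-1.2883602, Δφ=-1.1376196, Δλ=0.5845684 rad; a=sin²(Δφ/2)+cosφ1·cosφ2·sin²(Δλ/2)=0.3129981760; c=2·atan2(√a, √(1-a))=1.187474104; dist=6371·c=7565.398 ≈ 7565.4 km; running total=7565.4 km
Leg 1 bearing: y=sinΔλ·cosφ2=0.15379551, x=cosφ1·sinφ2-sinφ1·cosφ2·cosΔλ=-0.91458636; θ=atan2(y, x)=170.4545° ≈ 170.5°
Leg 2: φ1=-1.2883602, φ2=-0.5784824, Δφ=0.7098778, Δλ=-1.3412000 rad; a=sin²(Δφ/2)+cosφ1·cosφ2·sin²(Δλ/2)=0.2109009677; c=2·atan2(√a, √(1-a))=0.954277903; dist=6371·c=6079.705 ≈ 6079.7 km; running total=13645.1 km
Leg 2 bearing: y=sinΔλ·cosφ2=-0.81532141, x=cosφ1·sinφ2-sinφ1·cosφ2·cosΔλ=0.03062686; θ=atan2(y, x)=-87.8487° <0 so +360° → 272.1513° ≈ 272.2°
Leg 3: φ1=-0.5784824, φ2=0.6748158, Δφ=1.2532982, Δλ=2.2556810 rad; a=sin²(Δφ/2)+cosφ1·cosφ2·sin²(Δλ/2)=0.8775775731; c=2·atan2(√a, √(1-a))=2.426687081; dist=6371·c=15460.423 ≈ 15460.4 km; running total=29105.5 km
Leg 3 bearing: y=sinΔλ·cosφ2=0.60474042, x=cosφ1·sinφ2-sinφ1·cosφ2·cosΔλ=0.25304097; θ=atan2(y, x)=67.2941° ≈ 67.3°
Leg 4: φ1=0.6748158, φ2=0.7550399, Δφ=0.0802241, Δλ=-1.5044057 rad; a=sin²(Δφ/2)+cosφ1·cosφ2·sin²(Δλ/2)=0.2670607177; c=2·atan2(√a, √(1-a))=1.086169077; dist=6371·c=6919.983 ≈ 6920.0 km; running total=36025.5 km
Leg 4 bearing: y=sinΔλ·cosφ2=-0.72663984, x=cosφ1·sinφ2-sinφ1·cosφ2·cosΔλ=0.50492743; θ=atan2(y, x)=-55.2053° <0 so +360° → 304.7947° ≈ 304.8°
Leg 5: φ1=0.7550399, φ2=0.3393828, Δφ=-0.4156571, Δλ=0.2594188 rad; a=sin²(Δφ/2)+cosφ1·cosφ2·sin²(Δλ/2)=0.0540632570; c=2·atan2(√a, √(1-a))=0.469325657; dist=6371·c=2990.074 ≈ 2990.1 km; running total=39015.6 km
Leg 5 bearing: y=sinΔλ·cosφ2=0.24188705, x=cosφ1·sinφ2-sinφ1·cosφ2·cosΔλ=-0.38216794; θ=atan2(y, x)=147.6689° ≈ 147.7°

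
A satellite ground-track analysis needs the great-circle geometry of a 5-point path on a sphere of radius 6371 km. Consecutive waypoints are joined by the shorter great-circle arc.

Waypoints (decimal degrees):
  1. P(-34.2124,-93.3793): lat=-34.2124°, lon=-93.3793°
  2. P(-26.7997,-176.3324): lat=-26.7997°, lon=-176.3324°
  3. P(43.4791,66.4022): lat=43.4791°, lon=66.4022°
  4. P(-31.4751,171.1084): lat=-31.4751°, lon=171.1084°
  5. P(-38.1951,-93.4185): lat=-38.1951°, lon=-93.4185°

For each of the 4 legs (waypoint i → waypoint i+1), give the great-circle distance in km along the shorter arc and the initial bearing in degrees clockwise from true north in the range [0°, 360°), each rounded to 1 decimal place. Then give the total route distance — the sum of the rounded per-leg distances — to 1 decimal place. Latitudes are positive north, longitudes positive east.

Leg 1: dist=7769.8 km, bearing=250.6°
Leg 2: dist=14162.8 km, bearing=305.7°
Leg 3: dist=13464.5 km, bearing=105.6°
Leg 4: dist=8338.9 km, bearing=125.9°
Total: 43736.0 km

Leg 1: φ1=-0.5971190, φ2=-0.4677430, Δφ=0.1293760, Δλ=-1.4478047 rad; a=sin²(Δφ/2)+cosφ1·cosφ2·sin²(Δλ/2)=0.3279678046; c=2·atan2(√a, √(1-a))=1.219554170; dist=6371·c=7769.780 ≈ 7769.8 km; running total=7769.8 km
Leg 1 bearing: y=sinΔλ·cosφ2=-0.88584562, x=cosφ1·sinφ2-sinφ1·cosφ2·cosΔλ=-0.31128319; θ=atan2(y, x)=-109.3613° <0 so +360° → 250.6387° ≈ 250.6°
Leg 2: φ1=-0.4677430, φ2=0.7588535, Δφ=1.2265965, Δλ=4.2365180 rad; a=sin²(Δφ/2)+cosφ1·cosφ2·sin²(Δλ/2)=0.8034768749; c=2·atan2(√a, √(1-a))=2.223018253; dist=6371·c=14162.849 ≈ 14162.8 km; running total=21932.6 km
Leg 2 bearing: y=sinΔλ·cosφ2=-0.64500411, x=cosφ1·sinφ2-sinφ1·cosφ2·cosΔλ=0.46430254; θ=atan2(y, x)=-54.2520° <0 so +360° → 305.7480° ≈ 305.7°
Leg 3: φ1=0.7588535, φ2=-0.5493441, Δφ=-1.3081976, Δλ=1.8274679 rad; a=sin²(Δφ/2)+cosφ1·cosφ2·sin²(Δλ/2)=0.7581884719; c=2·atan2(√a, √(1-a))=2.113411098; dist=6371·c=13464.542 ≈ 13464.5 km; running total=35397.1 km
Leg 3 bearing: y=sinΔλ·cosφ2=0.82492747, x=cosφ1·sinφ2-sinφ1·cosφ2·cosΔλ=-0.22989023; θ=atan2(y, x)=105.5721° ≈ 105.6°
Leg 4: φ1=-0.5493441, φ2=-0.6666303, Δφ=-0.1172861, Δλ=-4.6168654 rad; a=sin²(Δφ/2)+cosφ1·cosφ2·sin²(Δλ/2)=0.3705383461; c=2·atan2(√a, √(1-a))=1.308888997; dist=6371·c=8338.932 ≈ 8338.9 km; running total=43736.0 km
Leg 4 bearing: y=sinΔλ·cosφ2=0.78232688, x=cosφ1·sinφ2-sinφ1·cosφ2·cosΔλ=-0.56650099; θ=atan2(y, x)=125.9092° ≈ 125.9°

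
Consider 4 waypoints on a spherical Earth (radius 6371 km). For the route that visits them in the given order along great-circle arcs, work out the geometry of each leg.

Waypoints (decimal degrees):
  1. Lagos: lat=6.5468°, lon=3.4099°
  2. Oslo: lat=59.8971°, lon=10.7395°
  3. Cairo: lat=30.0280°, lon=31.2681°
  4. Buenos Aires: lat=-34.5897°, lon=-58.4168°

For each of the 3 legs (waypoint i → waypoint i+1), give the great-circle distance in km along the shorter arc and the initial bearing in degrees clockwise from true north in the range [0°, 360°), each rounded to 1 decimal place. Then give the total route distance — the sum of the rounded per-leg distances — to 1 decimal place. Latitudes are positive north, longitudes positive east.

Leg 1: φ1=0.1142632, φ2=1.0454016, Δφ=0.9311384, Δλ=0.1279257 rad; a=sin²(Δφ/2)+cosφ1·cosφ2·sin²(Δλ/2)=0.2035753033; c=2·atan2(√a, √(1-a))=0.936203833; dist=6371·c=5964.555 ≈ 5964.6 km; running total=5964.6 km
Leg 1 bearing: y=sinΔλ·cosφ2=0.06398683, x=cosφ1·sinφ2-sinφ1·cosφ2·cosΔλ=0.80276727; θ=atan2(y, x)=4.5573° ≈ 4.6°
Leg 2: φ1=1.0454016, φ2=0.5240875, Δφ=-0.5213141, Δλ=0.3582917 rad; a=sin²(Δφ/2)+cosφ1·cosφ2·sin²(Δλ/2)=0.0802048685; c=2·atan2(√a, √(1-a))=0.574267819; dist=6371·c=3658.660 ≈ 3658.7 km; running total=9623.3 km
Leg 2 bearing: y=sinΔλ·cosφ2=0.30360764, x=cosφ1·sinφ2-sinφ1·cosφ2·cosΔλ=-0.45045598; θ=atan2(y, x)=146.0200° ≈ 146.0°
Leg 3: φ1=0.5240875, φ2=-0.6037042, Δφ=-1.1277916, Δλ=-1.5652968 rad; a=sin²(Δφ/2)+cosφ1·cosφ2·sin²(Δλ/2)=0.6400841835; c=2·atan2(√a, √(1-a))=1.854765823; dist=6371·c=11816.713 ≈ 11816.7 km; running total=21440.0 km
Leg 3 bearing: y=sinΔλ·cosφ2=-0.82322599, x=cosφ1·sinφ2-sinφ1·cosφ2·cosΔλ=-0.49376580; θ=atan2(y, x)=-120.9551° <0 so +360° → 239.0449° ≈ 239.0°

Leg 1: dist=5964.6 km, bearing=4.6°
Leg 2: dist=3658.7 km, bearing=146.0°
Leg 3: dist=11816.7 km, bearing=239.0°
Total: 21440.0 km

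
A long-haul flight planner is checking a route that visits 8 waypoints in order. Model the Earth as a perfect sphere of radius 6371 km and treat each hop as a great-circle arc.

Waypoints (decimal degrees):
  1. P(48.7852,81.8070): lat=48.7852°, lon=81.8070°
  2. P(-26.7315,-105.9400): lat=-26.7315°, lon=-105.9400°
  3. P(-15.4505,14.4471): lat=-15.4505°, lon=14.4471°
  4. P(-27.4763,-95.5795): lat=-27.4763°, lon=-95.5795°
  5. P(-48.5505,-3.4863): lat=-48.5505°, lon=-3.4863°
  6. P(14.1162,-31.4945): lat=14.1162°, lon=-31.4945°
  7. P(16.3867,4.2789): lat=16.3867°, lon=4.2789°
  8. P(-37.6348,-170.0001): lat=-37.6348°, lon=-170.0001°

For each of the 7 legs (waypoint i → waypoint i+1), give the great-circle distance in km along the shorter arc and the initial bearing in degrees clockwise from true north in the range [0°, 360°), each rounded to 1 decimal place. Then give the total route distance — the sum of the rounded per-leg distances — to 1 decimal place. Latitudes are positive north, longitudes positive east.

Leg 1: dist=17473.2 km, bearing=18.1°
Leg 2: dist=12053.3 km, bearing=118.8°
Leg 3: dist=11095.5 km, bearing=237.8°
Leg 4: dist=7902.9 km, bearing=135.6°
Leg 5: dist=7496.7 km, bearing=330.4°
Leg 6: dist=3841.2 km, bearing=81.5°
Leg 7: dist=17586.7 km, bearing=192.3°
Total: 77449.5 km

Leg 1: φ1=0.8514624, φ2=-0.4665527, Δφ=-1.3180151, Δλ=-3.2768033 rad; a=sin²(Δφ/2)+cosφ1·cosφ2·sin²(Δλ/2)=0.9607307021; c=2·atan2(√a, √(1-a))=2.742622134; dist=6371·c=17473.246 ≈ 17473.2 km; running total=17473.2 km
Leg 1 bearing: y=sinΔλ·cosφ2=0.12039230, x=cosφ1·sinφ2-sinφ1·cosφ2·cosΔλ=0.36934344; θ=atan2(y, x)=18.0541° ≈ 18.1°
Leg 2: φ1=-0.4665527, φ2=-0.2696621, Δφ=0.1968906, Δλ=2.1011513 rad; a=sin²(Δφ/2)+cosφ1·cosφ2·sin²(Δλ/2)=0.6578093822; c=2·atan2(√a, √(1-a))=1.891905006; dist=6371·c=12053.327 ≈ 12053.3 km; running total=29526.5 km
Leg 2 bearing: y=sinΔλ·cosφ2=0.83145306, x=cosφ1·sinφ2-sinφ1·cosφ2·cosΔλ=-0.45724240; θ=atan2(y, x)=118.8078° ≈ 118.8°
Leg 3: φ1=-0.2696621, φ2=-0.4795519, Δφ=-0.2098898, Δλ=-1.9203264 rad; a=sin²(Δφ/2)+cosφ1·cosφ2·sin²(Δλ/2)=0.5849665554; c=2·atan2(√a, √(1-a))=1.741558119; dist=6371·c=11095.467 ≈ 11095.5 km; running total=40622.0 km
Leg 3 bearing: y=sinΔλ·cosφ2=-0.83355598, x=cosφ1·sinφ2-sinφ1·cosφ2·cosΔλ=-0.52564928; θ=atan2(y, x)=-122.2360° <0 so +360° → 237.7640° ≈ 237.8°
Leg 4: φ1=-0.4795519, φ2=-0.8473661, Δφ=-0.3678142, Δλ=1.6073296 rad; a=sin²(Δφ/2)+cosφ1·cosφ2·sin²(Δλ/2)=0.3378135647; c=2·atan2(√a, √(1-a))=1.240447651; dist=6371·c=7902.892 ≈ 7902.9 km; running total=48524.9 km
Leg 4 bearing: y=sinΔλ·cosφ2=0.66151797, x=cosφ1·sinφ2-sinφ1·cosφ2·cosΔλ=-0.67614808; θ=atan2(y, x)=135.6266° ≈ 135.6°
Leg 5: φ1=-0.8473661, φ2=0.2463742, Δφ=1.0937402, Δλ=-0.4888353 rad; a=sin²(Δφ/2)+cosφ1·cosφ2·sin²(Δλ/2)=0.3080106997; c=2·atan2(√a, √(1-a))=1.176694957; dist=6371·c=7496.724 ≈ 7496.7 km; running total=56021.6 km
Leg 5 bearing: y=sinΔλ·cosφ2=-0.45541752, x=cosφ1·sinφ2-sinφ1·cosφ2·cosΔλ=0.80321561; θ=atan2(y, x)=-29.5529° <0 so +360° → 330.4471° ≈ 330.4°
Leg 6: φ1=0.2463742, φ2=0.2860019, Δφ=0.0396277, Δλ=0.6243636 rad; a=sin²(Δφ/2)+cosφ1·cosφ2·sin²(Δλ/2)=0.0881602222; c=2·atan2(√a, √(1-a))=0.602926678; dist=6371·c=3841.246 ≈ 3841.2 km; running total=59862.8 km
Leg 6 bearing: y=sinΔλ·cosφ2=0.56083509, x=cosφ1·sinφ2-sinφ1·cosφ2·cosΔλ=0.08376153; θ=atan2(y, x)=81.5056° ≈ 81.5°
Leg 7: φ1=0.2860019, φ2=-0.6568512, Δφ=-0.9428530, Δλ=-3.0417424 rad; a=sin²(Δφ/2)+cosφ1·cosφ2·sin²(Δλ/2)=0.9641178228; c=2·atan2(√a, √(1-a))=2.760437768; dist=6371·c=17586.749 ≈ 17586.7 km; running total=77449.5 km
Leg 7 bearing: y=sinΔλ·cosφ2=-0.07894200, x=cosφ1·sinφ2-sinφ1·cosφ2·cosΔλ=-0.36351994; θ=atan2(y, x)=-167.7479° <0 so +360° → 192.2521° ≈ 192.3°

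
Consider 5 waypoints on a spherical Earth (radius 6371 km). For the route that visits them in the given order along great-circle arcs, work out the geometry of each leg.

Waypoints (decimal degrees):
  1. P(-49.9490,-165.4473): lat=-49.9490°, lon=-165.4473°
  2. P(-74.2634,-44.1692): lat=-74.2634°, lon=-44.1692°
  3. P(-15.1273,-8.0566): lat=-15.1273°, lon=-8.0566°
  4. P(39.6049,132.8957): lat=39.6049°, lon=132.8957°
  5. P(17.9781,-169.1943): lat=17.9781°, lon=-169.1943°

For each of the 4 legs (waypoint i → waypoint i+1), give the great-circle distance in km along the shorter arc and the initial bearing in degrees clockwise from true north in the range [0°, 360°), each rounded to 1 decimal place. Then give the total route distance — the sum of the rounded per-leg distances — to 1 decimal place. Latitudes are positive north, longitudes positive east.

Leg 1: dist=5531.5 km, bearing=162.3°
Leg 2: dist=6942.9 km, bearing=39.9°
Leg 3: dist=15352.9 km, bearing=46.6°
Leg 4: dist=6017.9 km, bearing=96.0°
Total: 33845.2 km

Leg 1: φ1=-0.8717745, φ2=-1.2961408, Δφ=-0.4243663, Δλ=2.1167022 rad; a=sin²(Δφ/2)+cosφ1·cosφ2·sin²(Δλ/2)=0.1769138596; c=2·atan2(√a, √(1-a))=0.868238016; dist=6371·c=5531.544 ≈ 5531.5 km; running total=5531.5 km
Leg 1 bearing: y=sinΔλ·cosφ2=0.23179619, x=cosφ1·sinφ2-sinφ1·cosφ2·cosΔλ=-0.72713954; θ=atan2(y, x)=162.3189° ≈ 162.3°
Leg 2: φ1=-1.2961408, φ2=-0.2640212, Δφ=1.0321197, Δλ=0.6302838 rad; a=sin²(Δφ/2)+cosφ1·cosφ2·sin²(Δλ/2)=0.2686524926; c=2·atan2(√a, √(1-a))=1.089763530; dist=6371·c=6942.883 ≈ 6942.9 km; running total=12474.4 km
Leg 2 bearing: y=sinΔλ·cosφ2=0.56895127, x=cosφ1·sinφ2-sinφ1·cosφ2·cosΔλ=0.67985864; θ=atan2(y, x)=39.9249° ≈ 39.9°
Leg 3: φ1=-0.2640212, φ2=0.6912359, Δφ=0.9552571, Δλ=2.4600817 rad; a=sin²(Δφ/2)+cosφ1·cosφ2·sin²(Δλ/2)=0.8719916446; c=2·atan2(√a, √(1-a))=2.409808305; dist=6371·c=15352.889 ≈ 15352.9 km; running total=27827.3 km
Leg 3 bearing: y=sinΔλ·cosφ2=0.48536370, x=cosφ1·sinφ2-sinφ1·cosφ2·cosΔλ=0.45925042; θ=atan2(y, x)=46.5835° ≈ 46.6°
Leg 4: φ1=0.6912359, φ2=0.3137770, Δφ=-0.3774589, Δλ=-5.2724651 rad; a=sin²(Δφ/2)+cosφ1·cosφ2·sin²(Δλ/2)=0.2069571874; c=2·atan2(√a, √(1-a))=0.944577051; dist=6371·c=6017.900 ≈ 6017.9 km; running total=33845.2 km
Leg 4 bearing: y=sinΔλ·cosφ2=0.80584903, x=cosφ1·sinφ2-sinφ1·cosφ2·cosΔλ=-0.08432665; θ=atan2(y, x)=95.9739° ≈ 96.0°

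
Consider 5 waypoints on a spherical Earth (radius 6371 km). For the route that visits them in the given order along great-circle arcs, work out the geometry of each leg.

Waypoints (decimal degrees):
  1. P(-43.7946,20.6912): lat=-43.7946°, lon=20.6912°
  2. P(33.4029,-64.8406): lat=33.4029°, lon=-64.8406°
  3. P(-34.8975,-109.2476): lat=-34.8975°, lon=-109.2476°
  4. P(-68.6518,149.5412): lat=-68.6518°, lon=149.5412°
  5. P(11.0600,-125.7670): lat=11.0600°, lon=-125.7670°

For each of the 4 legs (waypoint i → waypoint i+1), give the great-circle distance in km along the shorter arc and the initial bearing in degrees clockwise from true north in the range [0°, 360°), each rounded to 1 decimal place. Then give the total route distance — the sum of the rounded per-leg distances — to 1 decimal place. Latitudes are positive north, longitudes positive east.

Leg 1: dist=12177.5 km, bearing=298.0°
Leg 2: dist=8892.1 km, bearing=215.6°
Leg 3: dist=6855.5 km, bearing=203.9°
Leg 4: dist=10938.6 km, bearing=81.0°
Total: 38863.7 km

Leg 1: φ1=-0.7643600, φ2=0.5829906, Δφ=1.3473505, Δλ=-1.4928115 rad; a=sin²(Δφ/2)+cosφ1·cosφ2·sin²(Δλ/2)=0.6670288506; c=2·atan2(√a, √(1-a))=1.911401649; dist=6371·c=12177.540 ≈ 12177.5 km; running total=12177.5 km
Leg 1 bearing: y=sinΔλ·cosφ2=-0.83228275, x=cosφ1·sinφ2-sinφ1·cosφ2·cosΔλ=0.44239221; θ=atan2(y, x)=-62.0075° <0 so +360° → 297.9925° ≈ 298.0°
Leg 2: φ1=0.5829906, φ2=-0.6090763, Δφ=-1.1920669, Δλ=-0.7750484 rad; a=sin²(Δφ/2)+cosφ1·cosφ2·sin²(Δλ/2)=0.4129094129; c=2·atan2(√a, √(1-a))=1.395722157; dist=6371·c=8892.146 ≈ 8892.1 km; running total=21069.6 km
Leg 2 bearing: y=sinΔλ·cosφ2=-0.57391926, x=cosφ1·sinφ2-sinφ1·cosφ2·cosΔλ=-0.80017349; θ=atan2(y, x)=-144.3503° <0 so +360° → 215.6497° ≈ 215.6°
Leg 3: φ1=-0.6090763, φ2=-1.1981999, Δφ=-0.5891237, Δλ=4.5167166 rad; a=sin²(Δφ/2)+cosφ1·cosφ2·sin²(Δλ/2)=0.2625977242; c=2·atan2(√a, √(1-a))=1.076054386; dist=6371·c=6855.542 ≈ 6855.5 km; running total=27925.1 km
Leg 3 bearing: y=sinΔλ·cosφ2=-0.35708807, x=cosφ1·sinφ2-sinφ1·cosφ2·cosΔλ=-0.80439340; θ=atan2(y, x)=-156.0625° <0 so +360° → 203.9375° ≈ 203.9°
Leg 4: φ1=-1.1981999, φ2=0.1930334, Δφ=1.3912334, Δλ=-4.8050345 rad; a=sin²(Δφ/2)+cosφ1·cosφ2·sin²(Δλ/2)=0.5728107686; c=2·atan2(√a, √(1-a))=1.716937504; dist=6371·c=10938.609 ≈ 10938.6 km; running total=38863.7 km
Leg 4 bearing: y=sinΔλ·cosφ2=0.97721795, x=cosφ1·sinφ2-sinφ1·cosφ2·cosΔλ=0.15440028; θ=atan2(y, x)=81.0215° ≈ 81.0°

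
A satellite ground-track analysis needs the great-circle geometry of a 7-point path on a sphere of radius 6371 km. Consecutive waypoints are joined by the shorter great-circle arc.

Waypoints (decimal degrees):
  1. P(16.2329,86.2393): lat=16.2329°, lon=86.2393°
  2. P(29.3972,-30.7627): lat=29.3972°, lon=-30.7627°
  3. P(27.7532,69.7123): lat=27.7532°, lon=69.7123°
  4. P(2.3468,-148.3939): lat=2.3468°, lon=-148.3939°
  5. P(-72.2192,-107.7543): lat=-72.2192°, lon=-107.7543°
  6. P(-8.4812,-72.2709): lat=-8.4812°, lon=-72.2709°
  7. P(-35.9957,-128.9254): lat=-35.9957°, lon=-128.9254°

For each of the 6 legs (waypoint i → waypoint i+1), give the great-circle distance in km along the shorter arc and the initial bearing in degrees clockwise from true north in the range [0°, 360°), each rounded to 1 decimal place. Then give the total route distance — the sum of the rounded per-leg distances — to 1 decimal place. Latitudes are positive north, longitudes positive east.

Leg 1: φ1=0.2833176, φ2=0.5130779, Δφ=0.2297604, Δλ=-2.0420701 rad; a=sin²(Δφ/2)+cosφ1·cosφ2·sin²(Δλ/2)=0.6212872706; c=2·atan2(√a, √(1-a))=1.815815104; dist=6371·c=11568.558 ≈ 11568.6 km; running total=11568.6 km
Leg 1 bearing: y=sinΔλ·cosφ2=-0.77626476, x=cosφ1·sinφ2-sinφ1·cosφ2·cosΔλ=0.58186821; θ=atan2(y, x)=-53.1457° <0 so +360° → 306.8543° ≈ 306.9°
Leg 2: φ1=0.5130779, φ2=0.4843847, Δφ=-0.0286932, Δλ=1.7536196 rad; a=sin²(Δφ/2)+cosφ1·cosφ2·sin²(Δλ/2)=0.4557993154; c=2·atan2(√a, √(1-a))=1.482279411; dist=6371·c=9443.602 ≈ 9443.6 km; running total=21012.2 km
Leg 2 bearing: y=sinΔλ·cosφ2=0.87021315, x=cosφ1·sinφ2-sinφ1·cosφ2·cosΔλ=0.48467955; θ=atan2(y, x)=60.8837° ≈ 60.9°
Leg 3: φ1=0.4843847, φ2=0.0409594, Δφ=-0.4434253, Δλ=-3.8066713 rad; a=sin²(Δφ/2)+cosφ1·cosφ2·sin²(Δλ/2)=0.8383480954; c=2·atan2(√a, √(1-a))=2.314062383; dist=6371·c=14742.891 ≈ 14742.9 km; running total=35755.1 km
Leg 3 bearing: y=sinΔλ·cosφ2=0.61660344, x=cosφ1·sinφ2-sinφ1·cosφ2·cosΔλ=0.40234621; θ=atan2(y, x)=56.8747° ≈ 56.9°
Leg 4: φ1=0.0409594, φ2=-1.2604628, Δφ=-1.3014222, Δλ=0.7092948 rad; a=sin²(Δφ/2)+cosφ1·cosφ2·sin²(Δλ/2)=0.4037301399; c=2·atan2(√a, √(1-a))=1.377046688; dist=6371·c=8773.164 ≈ 8773.2 km; running total=44528.3 km
Leg 4 bearing: y=sinΔλ·cosφ2=0.19889118, x=cosφ1·sinφ2-sinφ1·cosφ2·cosΔλ=-0.96092183; θ=atan2(y, x)=168.3061° ≈ 168.3°
Leg 5: φ1=-1.2604628, φ2=-0.1480249, Δφ=1.1124380, Δλ=0.6193022 rad; a=sin²(Δφ/2)+cosφ1·cosφ2·sin²(Δλ/2)=0.3068083068; c=2·atan2(√a, √(1-a))=1.174089106; dist=6371·c=7480.122 ≈ 7480.1 km; running total=52008.4 km
Leg 5 bearing: y=sinΔλ·cosφ2=0.57411925, x=cosφ1·sinφ2-sinφ1·cosφ2·cosΔλ=0.72186907; θ=atan2(y, x)=38.4960° ≈ 38.5°
Leg 6: φ1=-0.1480249, φ2=-0.6282435, Δφ=-0.4802186, Δλ=-0.9888076 rad; a=sin²(Δφ/2)+cosφ1·cosφ2·sin²(Δλ/2)=0.2367265362; c=2·atan2(√a, √(1-a))=1.016262635; dist=6371·c=6474.609 ≈ 6474.6 km; running total=58483.0 km
Leg 6 bearing: y=sinΔλ·cosφ2=-0.67586627, x=cosφ1·sinφ2-sinφ1·cosφ2·cosΔλ=-0.51570643; θ=atan2(y, x)=-127.3447° <0 so +360° → 232.6553° ≈ 232.7°

Leg 1: dist=11568.6 km, bearing=306.9°
Leg 2: dist=9443.6 km, bearing=60.9°
Leg 3: dist=14742.9 km, bearing=56.9°
Leg 4: dist=8773.2 km, bearing=168.3°
Leg 5: dist=7480.1 km, bearing=38.5°
Leg 6: dist=6474.6 km, bearing=232.7°
Total: 58483.0 km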